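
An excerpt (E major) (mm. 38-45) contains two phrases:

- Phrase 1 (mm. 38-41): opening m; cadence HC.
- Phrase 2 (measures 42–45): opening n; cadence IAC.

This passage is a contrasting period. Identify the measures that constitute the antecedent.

The antecedent is the phrase ending with the weaker cadence (half cadence, phrase 1) and the consequent the one ending more conclusively (imperfect authentic cadence, phrase 2); the antecedent is bars 38-41.

measures 38–41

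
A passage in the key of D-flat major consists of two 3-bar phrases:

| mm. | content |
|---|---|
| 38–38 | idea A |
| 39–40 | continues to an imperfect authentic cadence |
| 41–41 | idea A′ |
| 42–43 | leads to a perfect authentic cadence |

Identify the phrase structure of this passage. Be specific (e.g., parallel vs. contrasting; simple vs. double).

Phrase 1 ends with an imperfect authentic cadence (weaker) and phrase 2 with a perfect authentic cadence (stronger): antecedent + consequent = a period.
The two phrases open with the same material (A / A′), so the period is parallel.

parallel period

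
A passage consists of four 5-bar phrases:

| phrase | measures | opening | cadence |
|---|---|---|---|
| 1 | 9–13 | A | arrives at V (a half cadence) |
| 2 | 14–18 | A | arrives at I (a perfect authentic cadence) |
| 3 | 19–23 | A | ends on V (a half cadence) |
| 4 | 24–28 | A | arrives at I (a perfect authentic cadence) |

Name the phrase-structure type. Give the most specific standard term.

The cadence pattern HC–PAC–HC–PAC is weak–strong twice, and phrases 3–4 restate phrases 1–2: a period heard twice, not a double period (which would end weakly at phrase 2).

repeated period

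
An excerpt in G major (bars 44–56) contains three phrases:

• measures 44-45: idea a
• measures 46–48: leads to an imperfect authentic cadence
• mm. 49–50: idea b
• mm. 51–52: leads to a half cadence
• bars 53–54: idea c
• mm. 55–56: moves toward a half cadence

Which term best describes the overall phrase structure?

The final phrase closes with a half cadence, which is not stronger than the preceding half cadence; the 3 phrases lack an overall antecedent–consequent design and so form a phrase group.

phrase group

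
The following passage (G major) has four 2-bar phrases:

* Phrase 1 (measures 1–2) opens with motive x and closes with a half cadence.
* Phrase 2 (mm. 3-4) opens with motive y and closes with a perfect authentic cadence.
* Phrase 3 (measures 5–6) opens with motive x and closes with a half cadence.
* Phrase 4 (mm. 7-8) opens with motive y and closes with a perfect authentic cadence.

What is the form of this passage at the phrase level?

repeated period

The cadence pattern HC–PAC–HC–PAC is weak–strong twice, and phrases 3–4 restate phrases 1–2: a period heard twice, not a double period (which would end weakly at phrase 2).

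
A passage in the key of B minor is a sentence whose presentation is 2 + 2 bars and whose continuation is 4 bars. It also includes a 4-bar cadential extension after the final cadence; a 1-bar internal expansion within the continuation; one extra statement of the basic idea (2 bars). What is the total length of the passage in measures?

Basic sentence: 2 + 2 + 4 = 8 bars.
8 (basic form) + 4 (cadential extension) + 1 (internal expansion) + 2 (extra statement) = 15.

15 measures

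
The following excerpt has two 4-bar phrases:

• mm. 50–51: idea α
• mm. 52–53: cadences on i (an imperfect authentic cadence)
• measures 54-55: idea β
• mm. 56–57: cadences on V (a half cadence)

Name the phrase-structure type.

The second phrase closes with a half cadence, which is not stronger than the first phrase's imperfect authentic cadence; without a weak→strong cadential pair there is no antecedent–consequent relationship, so this is a phrase group rather than a period.

phrase group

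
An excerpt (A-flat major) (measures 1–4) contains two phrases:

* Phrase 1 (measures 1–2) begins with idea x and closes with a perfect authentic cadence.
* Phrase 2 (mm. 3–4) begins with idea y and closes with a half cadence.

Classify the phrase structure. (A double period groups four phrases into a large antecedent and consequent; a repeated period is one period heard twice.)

phrase group

The second phrase closes with a half cadence, which is not stronger than the first phrase's perfect authentic cadence; without a weak→strong cadential pair there is no antecedent–consequent relationship, so this is a phrase group rather than a period.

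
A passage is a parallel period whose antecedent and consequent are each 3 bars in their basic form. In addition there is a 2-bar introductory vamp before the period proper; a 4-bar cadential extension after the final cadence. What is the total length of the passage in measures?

Basic parallel period: 3 + 3 = 6 bars.
6 (basic form) + 2 (introduction) + 4 (cadential extension) = 12.

12 measures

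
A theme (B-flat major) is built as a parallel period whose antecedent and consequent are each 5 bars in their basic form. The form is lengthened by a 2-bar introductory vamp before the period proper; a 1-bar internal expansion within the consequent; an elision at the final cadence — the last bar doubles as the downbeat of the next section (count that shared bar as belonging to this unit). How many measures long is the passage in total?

Basic parallel period: 5 + 5 = 10 bars.
10 (basic form) + 2 (introduction) + 1 (internal expansion) = 13.
The elision shares a bar with the next section but does not change this unit's count.

13 measures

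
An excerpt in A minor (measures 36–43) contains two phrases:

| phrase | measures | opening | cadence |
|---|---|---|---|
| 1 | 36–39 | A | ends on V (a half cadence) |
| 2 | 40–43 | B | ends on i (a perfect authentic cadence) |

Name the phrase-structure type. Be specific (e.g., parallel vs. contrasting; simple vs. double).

Phrase 1 ends with a half cadence (weaker) and phrase 2 with a perfect authentic cadence (stronger): antecedent + consequent = a period.
The two phrases open with different material (A / B), so the period is contrasting.

contrasting period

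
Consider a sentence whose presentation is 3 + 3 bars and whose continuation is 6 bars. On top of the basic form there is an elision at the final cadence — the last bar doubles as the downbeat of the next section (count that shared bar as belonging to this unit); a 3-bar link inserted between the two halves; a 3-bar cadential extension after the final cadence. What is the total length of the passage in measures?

Basic sentence: 3 + 3 + 6 = 12 bars.
12 (basic form) + 3 (link) + 3 (cadential extension) = 18.
The elision shares a bar with the next section but does not change this unit's count.

18 measures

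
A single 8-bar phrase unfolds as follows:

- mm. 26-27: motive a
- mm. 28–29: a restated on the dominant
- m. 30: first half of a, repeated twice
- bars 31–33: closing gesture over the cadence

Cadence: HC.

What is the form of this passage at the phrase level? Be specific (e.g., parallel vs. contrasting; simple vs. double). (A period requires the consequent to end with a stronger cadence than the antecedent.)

sentence

Basic idea (mm. 26–27) + its repetition (mm. 28–29) form the presentation; fragmentation and cadence (bars 30-33) form the continuation — the 8-bar whole is a sentence.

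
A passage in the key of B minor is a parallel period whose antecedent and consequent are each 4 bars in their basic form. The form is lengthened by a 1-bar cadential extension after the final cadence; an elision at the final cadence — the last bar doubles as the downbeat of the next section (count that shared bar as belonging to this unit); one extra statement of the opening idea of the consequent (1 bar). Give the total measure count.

10 measures

Basic parallel period: 4 + 4 = 8 bars.
8 (basic form) + 1 (cadential extension) + 1 (extra statement) = 10.
The elision shares a bar with the next section but does not change this unit's count.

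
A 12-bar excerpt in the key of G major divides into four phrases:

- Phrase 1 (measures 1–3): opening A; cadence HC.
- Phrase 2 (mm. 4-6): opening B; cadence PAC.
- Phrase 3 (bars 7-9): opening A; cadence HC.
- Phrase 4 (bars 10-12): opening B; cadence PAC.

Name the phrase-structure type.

repeated period

The cadence pattern HC–PAC–HC–PAC is weak–strong twice, and phrases 3–4 restate phrases 1–2: a period heard twice, not a double period (which would end weakly at phrase 2).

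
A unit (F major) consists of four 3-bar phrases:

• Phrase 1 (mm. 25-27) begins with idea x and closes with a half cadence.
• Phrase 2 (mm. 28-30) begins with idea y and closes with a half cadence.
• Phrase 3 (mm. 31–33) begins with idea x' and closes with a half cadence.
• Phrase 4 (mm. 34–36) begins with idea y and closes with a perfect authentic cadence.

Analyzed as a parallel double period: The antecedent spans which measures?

measures 25–30

In a double period the four phrases pair into a large antecedent (phrases 1–2, ending half cadence) and a large consequent (phrases 3–4, ending perfect authentic cadence). The antecedent spans bars 25-30.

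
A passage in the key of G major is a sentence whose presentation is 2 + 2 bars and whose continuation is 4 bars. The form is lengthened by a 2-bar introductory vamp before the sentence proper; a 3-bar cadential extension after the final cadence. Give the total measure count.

Basic sentence: 2 + 2 + 4 = 8 bars.
8 (basic form) + 2 (introduction) + 3 (cadential extension) = 13.

13 measures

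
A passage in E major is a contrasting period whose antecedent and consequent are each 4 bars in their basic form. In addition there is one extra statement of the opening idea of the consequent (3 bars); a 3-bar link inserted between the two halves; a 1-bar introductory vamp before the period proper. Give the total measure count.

15 measures

Basic contrasting period: 4 + 4 = 8 bars.
8 (basic form) + 3 (extra statement) + 3 (link) + 1 (introduction) = 15.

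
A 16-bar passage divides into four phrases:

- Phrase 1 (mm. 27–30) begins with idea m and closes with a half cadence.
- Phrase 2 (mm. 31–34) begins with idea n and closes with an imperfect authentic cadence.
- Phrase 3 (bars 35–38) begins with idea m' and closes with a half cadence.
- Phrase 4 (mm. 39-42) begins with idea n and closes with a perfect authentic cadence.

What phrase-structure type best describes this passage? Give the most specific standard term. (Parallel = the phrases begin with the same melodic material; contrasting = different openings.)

parallel double period

Four phrases in two halves: the first half (bars 27–34) ends with an imperfect authentic cadence, the second (mm. 35–42) with a perfect authentic cadence — a large antecedent–consequent pair, i.e. a double period.
Phrase 3 begins with the same material as phrase 1, making it parallel.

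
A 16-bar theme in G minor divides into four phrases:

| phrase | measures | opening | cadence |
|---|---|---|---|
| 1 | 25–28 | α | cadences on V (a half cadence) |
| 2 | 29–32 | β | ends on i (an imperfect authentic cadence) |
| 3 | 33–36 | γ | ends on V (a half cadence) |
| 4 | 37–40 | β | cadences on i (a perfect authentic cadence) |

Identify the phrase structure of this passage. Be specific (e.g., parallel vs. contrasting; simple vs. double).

Four phrases in two halves: the first half (bars 25-32) ends with an imperfect authentic cadence, the second (mm. 33–40) with a perfect authentic cadence — a large antecedent–consequent pair, i.e. a double period.
Phrase 3 begins with different material from phrase 1, making it contrasting.

contrasting double period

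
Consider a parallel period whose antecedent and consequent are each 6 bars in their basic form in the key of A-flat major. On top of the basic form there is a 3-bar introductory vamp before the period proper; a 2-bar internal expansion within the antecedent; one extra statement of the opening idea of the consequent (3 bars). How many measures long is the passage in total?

Basic parallel period: 6 + 6 = 12 bars.
12 (basic form) + 3 (introduction) + 2 (internal expansion) + 3 (extra statement) = 20.

20 measures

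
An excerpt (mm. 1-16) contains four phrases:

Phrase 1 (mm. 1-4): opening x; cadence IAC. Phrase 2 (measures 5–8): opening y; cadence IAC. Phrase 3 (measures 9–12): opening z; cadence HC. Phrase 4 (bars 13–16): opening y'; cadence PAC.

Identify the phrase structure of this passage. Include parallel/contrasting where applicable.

Four phrases in two halves: the first half (measures 1–8) ends with an imperfect authentic cadence, the second (mm. 9–16) with a perfect authentic cadence — a large antecedent–consequent pair, i.e. a double period.
Phrase 3 begins with different material from phrase 1, making it contrasting.

contrasting double period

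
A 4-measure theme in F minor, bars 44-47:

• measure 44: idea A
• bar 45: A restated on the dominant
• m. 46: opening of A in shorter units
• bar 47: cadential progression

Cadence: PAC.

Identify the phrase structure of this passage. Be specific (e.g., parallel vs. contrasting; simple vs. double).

Basic idea (m. 44) + its repetition (bar 45) form the presentation; fragmentation and cadence (bars 46–47) form the continuation — the 4-bar whole is a sentence.

sentence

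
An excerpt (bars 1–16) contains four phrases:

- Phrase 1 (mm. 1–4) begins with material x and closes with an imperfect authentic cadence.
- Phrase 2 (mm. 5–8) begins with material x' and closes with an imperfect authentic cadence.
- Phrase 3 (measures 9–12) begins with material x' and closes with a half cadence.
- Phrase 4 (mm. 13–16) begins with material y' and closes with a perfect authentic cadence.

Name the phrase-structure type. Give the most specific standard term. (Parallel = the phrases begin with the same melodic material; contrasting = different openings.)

Four phrases in two halves: the first half (measures 1–8) ends with an imperfect authentic cadence, the second (mm. 9-16) with a perfect authentic cadence — a large antecedent–consequent pair, i.e. a double period.
Phrase 3 begins with the same material as phrase 1, making it parallel.

parallel double period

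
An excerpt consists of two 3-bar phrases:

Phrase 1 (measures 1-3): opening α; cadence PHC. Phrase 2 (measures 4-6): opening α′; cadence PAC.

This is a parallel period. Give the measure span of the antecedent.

measures 1–3

The phrase ending with the weaker cadence (Phrygian half cadence) is the antecedent; the one ending more conclusively (perfect authentic cadence) is the consequent. The antecedent is measures 1–3.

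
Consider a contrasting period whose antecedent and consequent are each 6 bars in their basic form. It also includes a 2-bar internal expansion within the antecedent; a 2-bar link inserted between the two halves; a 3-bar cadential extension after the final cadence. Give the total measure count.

Basic contrasting period: 6 + 6 = 12 bars.
12 (basic form) + 2 (internal expansion) + 2 (link) + 3 (cadential extension) = 19.

19 measures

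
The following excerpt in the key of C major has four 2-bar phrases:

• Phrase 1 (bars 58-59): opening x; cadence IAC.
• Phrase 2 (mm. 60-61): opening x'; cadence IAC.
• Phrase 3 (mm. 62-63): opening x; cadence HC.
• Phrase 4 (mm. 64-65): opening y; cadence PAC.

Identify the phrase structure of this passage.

Four phrases in two halves: the first half (mm. 58-61) ends with an imperfect authentic cadence, the second (measures 62–65) with a perfect authentic cadence — a large antecedent–consequent pair, i.e. a double period.
Phrase 3 begins with the same material as phrase 1, making it parallel.

parallel double period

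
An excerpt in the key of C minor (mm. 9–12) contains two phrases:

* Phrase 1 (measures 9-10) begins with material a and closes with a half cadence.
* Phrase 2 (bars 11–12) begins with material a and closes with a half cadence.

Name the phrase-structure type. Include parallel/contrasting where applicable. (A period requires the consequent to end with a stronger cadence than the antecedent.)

Both phrases have the same opening (a) and the same cadence (half cadence): the second is a restatement, not a consequent, so this is a repeated phrase rather than a period.

repeated phrase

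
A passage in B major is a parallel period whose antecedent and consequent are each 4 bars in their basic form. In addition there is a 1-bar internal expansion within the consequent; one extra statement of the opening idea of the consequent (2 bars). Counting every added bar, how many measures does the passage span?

Basic parallel period: 4 + 4 = 8 bars.
8 (basic form) + 1 (internal expansion) + 2 (extra statement) = 11.

11 measures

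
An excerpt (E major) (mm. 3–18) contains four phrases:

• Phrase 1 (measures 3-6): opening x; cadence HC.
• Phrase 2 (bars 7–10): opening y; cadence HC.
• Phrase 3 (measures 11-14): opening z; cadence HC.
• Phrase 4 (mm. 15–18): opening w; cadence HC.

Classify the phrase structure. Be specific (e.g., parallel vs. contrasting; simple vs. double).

Phrase 4 ends with a half cadence, no stronger than phrase 2's half cadence, so the four phrases do not form a double period; nor do phrases 3–4 duplicate 1–2, so it is not a repeated period. With no phrase reaching a conclusive cadence, the passage is a phrase group.

phrase group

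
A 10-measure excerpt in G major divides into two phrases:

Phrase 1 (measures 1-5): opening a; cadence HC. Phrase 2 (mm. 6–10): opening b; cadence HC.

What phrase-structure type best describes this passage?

The second phrase closes with a half cadence, which is not stronger than the first phrase's half cadence; without a weak→strong cadential pair there is no antecedent–consequent relationship, so this is a phrase group rather than a period.

phrase group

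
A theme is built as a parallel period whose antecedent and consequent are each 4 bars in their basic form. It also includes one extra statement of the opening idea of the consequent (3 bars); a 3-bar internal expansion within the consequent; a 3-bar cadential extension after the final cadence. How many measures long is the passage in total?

Basic parallel period: 4 + 4 = 8 bars.
8 (basic form) + 3 (extra statement) + 3 (internal expansion) + 3 (cadential extension) = 17.

17 measures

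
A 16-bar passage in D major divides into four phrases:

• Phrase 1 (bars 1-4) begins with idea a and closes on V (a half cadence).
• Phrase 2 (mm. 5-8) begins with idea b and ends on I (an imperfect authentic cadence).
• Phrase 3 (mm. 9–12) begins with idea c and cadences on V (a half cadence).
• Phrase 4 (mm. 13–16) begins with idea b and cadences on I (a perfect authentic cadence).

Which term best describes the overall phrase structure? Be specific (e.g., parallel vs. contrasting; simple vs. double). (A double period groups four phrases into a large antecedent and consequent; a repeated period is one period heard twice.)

contrasting double period

Four phrases in two halves: the first half (mm. 1–8) ends with an imperfect authentic cadence, the second (measures 9–16) with a perfect authentic cadence — a large antecedent–consequent pair, i.e. a double period.
Phrase 3 begins with different material from phrase 1, making it contrasting.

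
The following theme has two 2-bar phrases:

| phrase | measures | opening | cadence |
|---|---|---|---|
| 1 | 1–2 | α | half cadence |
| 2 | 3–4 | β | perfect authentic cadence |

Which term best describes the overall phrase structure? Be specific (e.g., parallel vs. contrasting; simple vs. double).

contrasting period

Phrase 1 ends with a half cadence (weaker) and phrase 2 with a perfect authentic cadence (stronger): antecedent + consequent = a period.
The two phrases open with different material (α / β), so the period is contrasting.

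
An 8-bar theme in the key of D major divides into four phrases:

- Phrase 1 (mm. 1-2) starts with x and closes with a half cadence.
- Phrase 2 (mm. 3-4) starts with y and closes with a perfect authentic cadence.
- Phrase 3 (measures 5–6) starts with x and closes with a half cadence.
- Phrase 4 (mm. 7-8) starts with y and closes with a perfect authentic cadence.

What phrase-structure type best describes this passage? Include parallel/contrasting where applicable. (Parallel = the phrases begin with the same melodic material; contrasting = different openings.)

repeated period

The cadence pattern HC–PAC–HC–PAC is weak–strong twice, and phrases 3–4 restate phrases 1–2: a period heard twice, not a double period (which would end weakly at phrase 2).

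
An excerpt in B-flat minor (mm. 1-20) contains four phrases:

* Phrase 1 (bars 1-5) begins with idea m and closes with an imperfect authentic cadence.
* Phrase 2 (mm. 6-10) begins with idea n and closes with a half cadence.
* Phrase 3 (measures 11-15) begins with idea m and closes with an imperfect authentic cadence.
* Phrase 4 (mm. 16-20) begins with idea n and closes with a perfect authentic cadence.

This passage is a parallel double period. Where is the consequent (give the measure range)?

measures 11–20

In a double period the four phrases pair into a large antecedent (phrases 1–2, ending half cadence) and a large consequent (phrases 3–4, ending perfect authentic cadence). The consequent spans bars 11–20.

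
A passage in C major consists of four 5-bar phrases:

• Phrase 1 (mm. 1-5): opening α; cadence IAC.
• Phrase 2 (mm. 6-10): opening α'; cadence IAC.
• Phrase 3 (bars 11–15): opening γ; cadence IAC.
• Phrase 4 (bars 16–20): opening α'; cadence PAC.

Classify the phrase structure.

contrasting double period

Four phrases in two halves: the first half (bars 1–10) ends with an imperfect authentic cadence, the second (mm. 11–20) with a perfect authentic cadence — a large antecedent–consequent pair, i.e. a double period.
Phrase 3 begins with different material from phrase 1, making it contrasting.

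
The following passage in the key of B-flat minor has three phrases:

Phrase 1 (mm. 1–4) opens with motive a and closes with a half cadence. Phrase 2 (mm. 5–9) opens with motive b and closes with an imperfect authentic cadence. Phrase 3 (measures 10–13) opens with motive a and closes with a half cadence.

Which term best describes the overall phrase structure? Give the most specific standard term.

The final phrase closes with a half cadence, which is not stronger than the preceding imperfect authentic cadence; the 3 phrases lack an overall antecedent–consequent design and so form a phrase group.

phrase group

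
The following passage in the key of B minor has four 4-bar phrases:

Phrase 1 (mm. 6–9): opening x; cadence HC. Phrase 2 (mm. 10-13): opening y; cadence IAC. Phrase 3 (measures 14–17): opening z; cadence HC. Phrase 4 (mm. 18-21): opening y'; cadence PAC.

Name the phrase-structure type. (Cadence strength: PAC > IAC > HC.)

Four phrases in two halves: the first half (mm. 6-13) ends with an imperfect authentic cadence, the second (mm. 14–21) with a perfect authentic cadence — a large antecedent–consequent pair, i.e. a double period.
Phrase 3 begins with different material from phrase 1, making it contrasting.

contrasting double period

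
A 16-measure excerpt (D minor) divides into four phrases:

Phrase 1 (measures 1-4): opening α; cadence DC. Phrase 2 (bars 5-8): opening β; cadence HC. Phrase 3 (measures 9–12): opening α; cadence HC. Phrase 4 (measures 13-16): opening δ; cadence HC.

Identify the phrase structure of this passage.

phrase group

Phrase 4 ends with a half cadence, no stronger than phrase 2's half cadence, so the four phrases do not form a double period; nor do phrases 3–4 duplicate 1–2, so it is not a repeated period. With no phrase reaching a conclusive cadence, the passage is a phrase group.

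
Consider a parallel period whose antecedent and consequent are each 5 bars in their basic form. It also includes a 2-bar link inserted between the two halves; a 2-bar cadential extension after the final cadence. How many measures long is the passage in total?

Basic parallel period: 5 + 5 = 10 bars.
10 (basic form) + 2 (link) + 2 (cadential extension) = 14.

14 measures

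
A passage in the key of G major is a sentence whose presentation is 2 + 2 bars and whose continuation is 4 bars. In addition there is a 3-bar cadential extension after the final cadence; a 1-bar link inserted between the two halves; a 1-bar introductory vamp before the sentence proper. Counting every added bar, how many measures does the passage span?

Basic sentence: 2 + 2 + 4 = 8 bars.
8 (basic form) + 3 (cadential extension) + 1 (link) + 1 (introduction) = 13.

13 measures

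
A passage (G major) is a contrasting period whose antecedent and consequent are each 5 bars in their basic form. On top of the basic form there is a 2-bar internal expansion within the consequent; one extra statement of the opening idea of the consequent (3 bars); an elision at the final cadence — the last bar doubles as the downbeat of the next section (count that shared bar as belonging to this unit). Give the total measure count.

Basic contrasting period: 5 + 5 = 10 bars.
10 (basic form) + 2 (internal expansion) + 3 (extra statement) = 15.
The elision shares a bar with the next section but does not change this unit's count.

15 measures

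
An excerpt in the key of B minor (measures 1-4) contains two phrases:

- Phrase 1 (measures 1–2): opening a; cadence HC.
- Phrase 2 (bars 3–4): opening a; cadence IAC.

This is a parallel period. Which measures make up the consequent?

measures 3–4

The phrase ending with the weaker cadence (half cadence) is the antecedent; the one ending more conclusively (imperfect authentic cadence) is the consequent. The consequent is measures 3–4.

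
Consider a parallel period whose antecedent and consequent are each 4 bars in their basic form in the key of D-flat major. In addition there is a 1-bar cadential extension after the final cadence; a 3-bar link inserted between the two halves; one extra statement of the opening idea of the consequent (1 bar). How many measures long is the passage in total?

13 measures

Basic parallel period: 4 + 4 = 8 bars.
8 (basic form) + 1 (cadential extension) + 3 (link) + 1 (extra statement) = 13.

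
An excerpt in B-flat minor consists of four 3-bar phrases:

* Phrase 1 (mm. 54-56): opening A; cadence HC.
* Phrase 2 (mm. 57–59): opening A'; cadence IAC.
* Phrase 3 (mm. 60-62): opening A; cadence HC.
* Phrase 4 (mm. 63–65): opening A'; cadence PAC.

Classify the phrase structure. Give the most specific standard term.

Four phrases in two halves: the first half (measures 54–59) ends with an imperfect authentic cadence, the second (measures 60-65) with a perfect authentic cadence — a large antecedent–consequent pair, i.e. a double period.
Phrase 3 begins with the same material as phrase 1, making it parallel.

parallel double period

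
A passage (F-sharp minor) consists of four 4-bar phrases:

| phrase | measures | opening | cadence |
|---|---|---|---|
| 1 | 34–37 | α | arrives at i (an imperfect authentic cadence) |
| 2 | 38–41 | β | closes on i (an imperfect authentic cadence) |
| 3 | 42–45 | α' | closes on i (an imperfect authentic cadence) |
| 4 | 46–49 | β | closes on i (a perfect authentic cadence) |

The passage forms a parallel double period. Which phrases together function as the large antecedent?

In a double period the first pair of phrases (ending imperfect authentic cadence) is the large antecedent and the second pair (ending perfect authentic cadence) is the large consequent; the antecedent is phrases 1 and 2.

phrases 1 and 2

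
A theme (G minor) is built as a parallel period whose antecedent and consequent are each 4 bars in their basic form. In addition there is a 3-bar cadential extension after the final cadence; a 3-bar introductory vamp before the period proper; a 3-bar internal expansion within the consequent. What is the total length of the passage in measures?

17 measures

Basic parallel period: 4 + 4 = 8 bars.
8 (basic form) + 3 (cadential extension) + 3 (introduction) + 3 (internal expansion) = 17.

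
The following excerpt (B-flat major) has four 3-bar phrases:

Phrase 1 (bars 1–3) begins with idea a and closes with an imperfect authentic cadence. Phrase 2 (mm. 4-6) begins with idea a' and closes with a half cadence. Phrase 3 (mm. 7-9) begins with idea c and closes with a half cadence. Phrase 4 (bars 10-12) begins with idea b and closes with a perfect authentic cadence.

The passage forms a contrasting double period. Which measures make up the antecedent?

measures 1–6

In a double period the first pair of phrases (ending half cadence) is the large antecedent and the second pair (ending perfect authentic cadence) is the large consequent; the antecedent is measures 1–6.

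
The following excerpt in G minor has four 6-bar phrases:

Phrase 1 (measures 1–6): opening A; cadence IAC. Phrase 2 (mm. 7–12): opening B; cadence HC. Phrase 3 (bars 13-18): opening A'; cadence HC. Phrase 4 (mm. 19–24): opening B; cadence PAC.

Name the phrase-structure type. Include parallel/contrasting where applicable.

parallel double period

Four phrases in two halves: the first half (measures 1–12) ends with a half cadence, the second (mm. 13–24) with a perfect authentic cadence — a large antecedent–consequent pair, i.e. a double period.
Phrase 3 begins with the same material as phrase 1, making it parallel.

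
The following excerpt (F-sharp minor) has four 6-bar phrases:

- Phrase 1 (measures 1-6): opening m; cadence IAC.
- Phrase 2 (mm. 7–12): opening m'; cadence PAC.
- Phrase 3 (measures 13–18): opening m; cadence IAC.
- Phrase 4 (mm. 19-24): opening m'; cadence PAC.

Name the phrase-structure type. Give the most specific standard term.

The cadence pattern IAC–PAC–IAC–PAC is weak–strong twice, and phrases 3–4 restate phrases 1–2: a period heard twice, not a double period (which would end weakly at phrase 2).

repeated period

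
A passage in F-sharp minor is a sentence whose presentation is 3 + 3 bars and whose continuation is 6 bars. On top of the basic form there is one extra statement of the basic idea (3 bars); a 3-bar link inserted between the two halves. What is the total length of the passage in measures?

18 measures

Basic sentence: 3 + 3 + 6 = 12 bars.
12 (basic form) + 3 (extra statement) + 3 (link) = 18.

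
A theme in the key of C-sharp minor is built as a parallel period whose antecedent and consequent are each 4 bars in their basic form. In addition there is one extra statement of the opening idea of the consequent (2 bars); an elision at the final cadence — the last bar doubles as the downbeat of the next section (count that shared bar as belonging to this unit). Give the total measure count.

10 measures

Basic parallel period: 4 + 4 = 8 bars.
8 (basic form) + 2 (extra statement) = 10.
The elision shares a bar with the next section but does not change this unit's count.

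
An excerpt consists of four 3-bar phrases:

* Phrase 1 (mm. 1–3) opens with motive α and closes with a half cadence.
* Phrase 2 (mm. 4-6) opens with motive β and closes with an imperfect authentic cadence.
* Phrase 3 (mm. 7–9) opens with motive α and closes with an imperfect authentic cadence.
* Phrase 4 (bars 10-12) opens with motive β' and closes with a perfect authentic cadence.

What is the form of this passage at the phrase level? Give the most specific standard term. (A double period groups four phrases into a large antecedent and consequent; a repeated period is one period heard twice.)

Four phrases in two halves: the first half (mm. 1–6) ends with an imperfect authentic cadence, the second (mm. 7–12) with a perfect authentic cadence — a large antecedent–consequent pair, i.e. a double period.
Phrase 3 begins with the same material as phrase 1, making it parallel.

parallel double period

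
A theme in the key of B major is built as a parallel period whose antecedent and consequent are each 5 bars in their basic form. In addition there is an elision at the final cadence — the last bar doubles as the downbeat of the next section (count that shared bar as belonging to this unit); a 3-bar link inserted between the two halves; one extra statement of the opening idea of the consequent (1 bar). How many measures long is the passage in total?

14 measures

Basic parallel period: 5 + 5 = 10 bars.
10 (basic form) + 3 (link) + 1 (extra statement) = 14.
The elision shares a bar with the next section but does not change this unit's count.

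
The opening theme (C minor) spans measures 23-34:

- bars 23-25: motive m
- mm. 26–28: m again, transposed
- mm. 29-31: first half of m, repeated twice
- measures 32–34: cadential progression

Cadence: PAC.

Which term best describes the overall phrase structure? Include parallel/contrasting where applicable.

sentence

Basic idea (bars 23–25) + its repetition (mm. 26–28) form the presentation; fragmentation and cadence (mm. 29–34) form the continuation — the 12-bar whole is a sentence.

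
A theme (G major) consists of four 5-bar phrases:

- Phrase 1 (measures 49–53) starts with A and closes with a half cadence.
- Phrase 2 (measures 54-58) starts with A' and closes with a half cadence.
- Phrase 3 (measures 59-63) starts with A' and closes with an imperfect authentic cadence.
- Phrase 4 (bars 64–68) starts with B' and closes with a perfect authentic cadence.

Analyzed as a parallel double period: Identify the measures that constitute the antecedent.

measures 49–58

In a double period the four phrases pair into a large antecedent (phrases 1–2, ending half cadence) and a large consequent (phrases 3–4, ending perfect authentic cadence). The antecedent spans mm. 49–58.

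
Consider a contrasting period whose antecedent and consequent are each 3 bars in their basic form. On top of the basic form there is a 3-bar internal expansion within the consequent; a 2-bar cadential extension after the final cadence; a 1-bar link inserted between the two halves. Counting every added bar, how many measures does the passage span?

Basic contrasting period: 3 + 3 = 6 bars.
6 (basic form) + 3 (internal expansion) + 2 (cadential extension) + 1 (link) = 12.

12 measures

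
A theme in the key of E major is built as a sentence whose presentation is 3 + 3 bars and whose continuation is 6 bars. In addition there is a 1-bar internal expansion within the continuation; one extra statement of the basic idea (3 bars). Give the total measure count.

16 measures

Basic sentence: 3 + 3 + 6 = 12 bars.
12 (basic form) + 1 (internal expansion) + 3 (extra statement) = 16.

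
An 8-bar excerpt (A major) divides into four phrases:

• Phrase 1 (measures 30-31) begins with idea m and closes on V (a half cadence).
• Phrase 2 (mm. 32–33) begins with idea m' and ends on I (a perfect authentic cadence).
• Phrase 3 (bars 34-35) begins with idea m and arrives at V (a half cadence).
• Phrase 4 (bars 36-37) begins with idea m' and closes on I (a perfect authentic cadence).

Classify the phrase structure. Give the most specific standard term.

The cadence pattern HC–PAC–HC–PAC is weak–strong twice, and phrases 3–4 restate phrases 1–2: a period heard twice, not a double period (which would end weakly at phrase 2).

repeated period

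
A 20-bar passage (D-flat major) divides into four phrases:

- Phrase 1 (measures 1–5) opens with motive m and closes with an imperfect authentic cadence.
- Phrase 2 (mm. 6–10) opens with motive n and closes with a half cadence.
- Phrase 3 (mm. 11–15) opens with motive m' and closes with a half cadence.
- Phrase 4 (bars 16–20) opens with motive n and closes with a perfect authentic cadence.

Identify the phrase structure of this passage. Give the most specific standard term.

parallel double period

Four phrases in two halves: the first half (bars 1-10) ends with a half cadence, the second (measures 11–20) with a perfect authentic cadence — a large antecedent–consequent pair, i.e. a double period.
Phrase 3 begins with the same material as phrase 1, making it parallel.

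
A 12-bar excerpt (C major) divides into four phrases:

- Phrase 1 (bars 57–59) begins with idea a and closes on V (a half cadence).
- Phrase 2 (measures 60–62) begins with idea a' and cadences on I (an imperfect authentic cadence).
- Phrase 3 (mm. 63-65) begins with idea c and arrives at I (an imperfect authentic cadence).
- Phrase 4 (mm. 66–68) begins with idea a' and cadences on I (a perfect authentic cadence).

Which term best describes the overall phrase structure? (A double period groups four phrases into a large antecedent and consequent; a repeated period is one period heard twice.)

Four phrases in two halves: the first half (bars 57-62) ends with an imperfect authentic cadence, the second (mm. 63–68) with a perfect authentic cadence — a large antecedent–consequent pair, i.e. a double period.
Phrase 3 begins with different material from phrase 1, making it contrasting.

contrasting double period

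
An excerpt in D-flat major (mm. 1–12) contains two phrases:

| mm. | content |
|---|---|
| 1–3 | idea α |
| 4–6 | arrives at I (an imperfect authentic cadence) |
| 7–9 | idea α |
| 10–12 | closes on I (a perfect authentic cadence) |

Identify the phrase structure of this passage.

Phrase 1 ends with an imperfect authentic cadence (weaker) and phrase 2 with a perfect authentic cadence (stronger): antecedent + consequent = a period.
The two phrases open with the same material (α / α), so the period is parallel.

parallel period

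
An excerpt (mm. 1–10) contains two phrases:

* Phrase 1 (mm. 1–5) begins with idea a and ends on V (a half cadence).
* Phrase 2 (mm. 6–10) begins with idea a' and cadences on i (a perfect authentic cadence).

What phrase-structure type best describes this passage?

parallel period

Phrase 1 ends with a half cadence (weaker) and phrase 2 with a perfect authentic cadence (stronger): antecedent + consequent = a period.
The two phrases open with the same material (a / a'), so the period is parallel.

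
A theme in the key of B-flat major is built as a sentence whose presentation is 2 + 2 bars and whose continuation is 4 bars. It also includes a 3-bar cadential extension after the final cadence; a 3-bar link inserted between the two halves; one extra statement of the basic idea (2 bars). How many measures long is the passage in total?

Basic sentence: 2 + 2 + 4 = 8 bars.
8 (basic form) + 3 (cadential extension) + 3 (link) + 2 (extra statement) = 16.

16 measures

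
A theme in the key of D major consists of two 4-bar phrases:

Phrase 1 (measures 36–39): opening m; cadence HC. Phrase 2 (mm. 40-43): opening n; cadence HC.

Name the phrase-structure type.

The second phrase closes with a half cadence, which is not stronger than the first phrase's half cadence; without a weak→strong cadential pair there is no antecedent–consequent relationship, so this is a phrase group rather than a period.

phrase group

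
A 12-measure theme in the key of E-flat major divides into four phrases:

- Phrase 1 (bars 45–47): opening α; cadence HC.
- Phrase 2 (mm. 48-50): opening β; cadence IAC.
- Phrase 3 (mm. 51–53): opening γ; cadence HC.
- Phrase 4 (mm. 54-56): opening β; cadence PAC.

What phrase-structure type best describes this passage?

contrasting double period

Four phrases in two halves: the first half (measures 45–50) ends with an imperfect authentic cadence, the second (mm. 51–56) with a perfect authentic cadence — a large antecedent–consequent pair, i.e. a double period.
Phrase 3 begins with different material from phrase 1, making it contrasting.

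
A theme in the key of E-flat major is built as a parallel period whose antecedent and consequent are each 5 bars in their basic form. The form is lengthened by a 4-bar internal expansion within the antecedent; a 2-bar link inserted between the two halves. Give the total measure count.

Basic parallel period: 5 + 5 = 10 bars.
10 (basic form) + 4 (internal expansion) + 2 (link) = 16.

16 measures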